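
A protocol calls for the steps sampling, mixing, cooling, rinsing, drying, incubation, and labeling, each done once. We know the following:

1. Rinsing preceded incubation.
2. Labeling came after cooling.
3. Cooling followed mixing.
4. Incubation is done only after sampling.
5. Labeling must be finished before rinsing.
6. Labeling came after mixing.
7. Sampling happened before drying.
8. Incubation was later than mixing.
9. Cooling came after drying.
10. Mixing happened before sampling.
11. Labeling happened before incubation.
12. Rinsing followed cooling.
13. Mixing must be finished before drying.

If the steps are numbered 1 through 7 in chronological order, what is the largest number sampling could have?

Sampling must come before cooling, drying, incubation, labeling, and rinsing — 5 steps forced after it.
Everything else can be placed before sampling in some valid order, so sampling can sit as late as position 7 − 5 = 2.

2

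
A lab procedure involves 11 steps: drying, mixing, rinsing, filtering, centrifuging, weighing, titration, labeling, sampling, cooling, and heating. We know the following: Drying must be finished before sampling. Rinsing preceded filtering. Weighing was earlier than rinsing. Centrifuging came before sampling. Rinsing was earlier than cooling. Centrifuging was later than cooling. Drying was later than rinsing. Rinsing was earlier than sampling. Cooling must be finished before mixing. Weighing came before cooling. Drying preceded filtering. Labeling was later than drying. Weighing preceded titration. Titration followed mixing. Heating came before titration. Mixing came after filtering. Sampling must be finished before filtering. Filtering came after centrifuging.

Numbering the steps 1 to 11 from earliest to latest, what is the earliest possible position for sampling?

6

Centrifuging, cooling, drying, rinsing, and weighing must all come before sampling — 5 forced predecessors.
Nothing else is forced ahead of sampling, so its earliest slot is position 5 + 1 = 6.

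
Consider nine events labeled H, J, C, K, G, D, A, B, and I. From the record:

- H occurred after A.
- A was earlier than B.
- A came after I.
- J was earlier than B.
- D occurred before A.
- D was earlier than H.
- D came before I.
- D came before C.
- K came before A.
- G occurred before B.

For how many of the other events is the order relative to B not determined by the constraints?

2

Forced before B: A, D, G, I, J, and K.
That leaves C and H with no forced order relative to B — 2.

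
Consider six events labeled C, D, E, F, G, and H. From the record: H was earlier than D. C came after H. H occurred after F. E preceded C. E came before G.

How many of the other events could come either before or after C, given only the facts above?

2

Forced before C: E, F, and H.
That leaves D and G with no forced order relative to C — 2.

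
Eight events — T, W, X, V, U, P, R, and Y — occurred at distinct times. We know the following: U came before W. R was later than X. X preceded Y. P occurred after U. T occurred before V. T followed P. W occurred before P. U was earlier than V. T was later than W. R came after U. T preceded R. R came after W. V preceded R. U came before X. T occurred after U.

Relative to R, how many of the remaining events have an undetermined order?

Forced before R: P, T, U, V, W, and X.
That leaves Y with no forced order relative to R — 1.

1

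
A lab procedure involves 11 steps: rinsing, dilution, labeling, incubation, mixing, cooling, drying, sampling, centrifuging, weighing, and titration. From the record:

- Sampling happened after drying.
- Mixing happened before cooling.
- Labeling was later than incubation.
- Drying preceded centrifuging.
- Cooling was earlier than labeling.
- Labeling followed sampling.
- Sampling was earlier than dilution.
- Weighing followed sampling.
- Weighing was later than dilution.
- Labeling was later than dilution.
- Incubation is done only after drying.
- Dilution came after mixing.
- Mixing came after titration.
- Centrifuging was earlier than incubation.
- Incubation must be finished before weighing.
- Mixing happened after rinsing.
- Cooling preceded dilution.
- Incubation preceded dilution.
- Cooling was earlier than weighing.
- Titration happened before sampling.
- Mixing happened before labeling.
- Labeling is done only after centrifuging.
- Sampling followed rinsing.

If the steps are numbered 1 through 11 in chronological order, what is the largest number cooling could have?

8

Cooling must come before dilution, labeling, and weighing — 3 steps forced after it.
Everything else can be placed before cooling in some valid order, so cooling can sit as late as position 11 − 3 = 8.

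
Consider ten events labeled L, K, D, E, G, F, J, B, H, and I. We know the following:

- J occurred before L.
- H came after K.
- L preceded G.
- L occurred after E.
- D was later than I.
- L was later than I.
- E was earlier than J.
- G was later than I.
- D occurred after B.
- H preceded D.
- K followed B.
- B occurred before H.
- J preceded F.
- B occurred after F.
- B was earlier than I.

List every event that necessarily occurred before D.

Directly stated before D: B, H, and I.
E reaches D via E → J → F → B → D.
F reaches D via F → B → D.
J reaches D via J → F → B → D.
Likewise K reaches D by chaining the stated constraints.
No chain forces G (or any of the others) ahead of D.

B, E, F, H, I, J, K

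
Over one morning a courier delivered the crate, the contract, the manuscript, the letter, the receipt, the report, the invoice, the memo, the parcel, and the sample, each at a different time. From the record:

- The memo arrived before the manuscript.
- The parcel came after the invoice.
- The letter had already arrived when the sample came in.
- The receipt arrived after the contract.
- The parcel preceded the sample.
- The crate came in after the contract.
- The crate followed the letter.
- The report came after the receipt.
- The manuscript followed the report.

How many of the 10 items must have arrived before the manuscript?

4

Directly stated before the manuscript: the memo and the report.
The contract reaches the manuscript via the contract → the receipt → the report → the manuscript.
The receipt reaches the manuscript via the receipt → the report → the manuscript.
That's the contract, the memo, the receipt, and the report — 4 in all.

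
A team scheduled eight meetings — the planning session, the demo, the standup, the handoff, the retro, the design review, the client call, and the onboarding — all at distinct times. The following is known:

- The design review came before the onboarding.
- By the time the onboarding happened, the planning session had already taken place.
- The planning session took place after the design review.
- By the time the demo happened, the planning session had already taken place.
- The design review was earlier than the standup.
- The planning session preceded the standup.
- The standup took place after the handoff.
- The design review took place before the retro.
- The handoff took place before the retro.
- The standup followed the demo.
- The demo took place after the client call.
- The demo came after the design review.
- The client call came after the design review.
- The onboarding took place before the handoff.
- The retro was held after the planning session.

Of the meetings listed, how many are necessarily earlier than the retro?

Directly stated before the retro: the design review, the handoff, and the planning session.
The onboarding reaches the retro via the onboarding → the handoff → the retro.
No chain forces the demo (or any of the others) ahead of the retro.
That's the design review, the handoff, the onboarding, and the planning session — 4 in all.

4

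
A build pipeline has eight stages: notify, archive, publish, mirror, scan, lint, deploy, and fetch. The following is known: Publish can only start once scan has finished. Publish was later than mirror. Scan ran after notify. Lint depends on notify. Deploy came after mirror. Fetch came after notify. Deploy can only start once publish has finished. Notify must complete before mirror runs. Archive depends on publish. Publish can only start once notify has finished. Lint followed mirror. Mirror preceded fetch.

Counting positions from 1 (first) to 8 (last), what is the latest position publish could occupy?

6

Publish must come before archive and deploy — 2 stages forced after it.
Everything else can be placed before publish in some valid order, so publish can sit as late as position 8 − 2 = 6.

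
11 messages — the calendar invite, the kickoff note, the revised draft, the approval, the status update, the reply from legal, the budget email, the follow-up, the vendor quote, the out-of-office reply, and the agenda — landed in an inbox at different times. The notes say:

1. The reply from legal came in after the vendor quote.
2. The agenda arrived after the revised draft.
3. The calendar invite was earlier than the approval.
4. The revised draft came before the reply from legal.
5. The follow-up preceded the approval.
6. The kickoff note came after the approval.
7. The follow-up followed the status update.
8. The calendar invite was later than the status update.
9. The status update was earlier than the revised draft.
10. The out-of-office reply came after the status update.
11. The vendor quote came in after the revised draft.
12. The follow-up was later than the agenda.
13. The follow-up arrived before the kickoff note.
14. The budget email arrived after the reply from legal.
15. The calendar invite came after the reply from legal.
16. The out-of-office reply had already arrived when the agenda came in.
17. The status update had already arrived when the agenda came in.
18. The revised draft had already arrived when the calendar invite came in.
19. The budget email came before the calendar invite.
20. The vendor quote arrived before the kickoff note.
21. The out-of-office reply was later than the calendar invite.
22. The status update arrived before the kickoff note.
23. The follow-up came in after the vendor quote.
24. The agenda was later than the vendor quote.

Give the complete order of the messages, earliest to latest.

The constraints fix every adjacent pair, so only one ordering works:
the status update → the revised draft → the vendor quote → the reply from legal → the budget email → the calendar invite → the out-of-office reply → the agenda → the follow-up → the approval → the kickoff note.

the status update, the revised draft, the vendor quote, the reply from legal, the budget email, the calendar invite, the out-of-office reply, the agenda, the follow-up, the approval, the kickoff note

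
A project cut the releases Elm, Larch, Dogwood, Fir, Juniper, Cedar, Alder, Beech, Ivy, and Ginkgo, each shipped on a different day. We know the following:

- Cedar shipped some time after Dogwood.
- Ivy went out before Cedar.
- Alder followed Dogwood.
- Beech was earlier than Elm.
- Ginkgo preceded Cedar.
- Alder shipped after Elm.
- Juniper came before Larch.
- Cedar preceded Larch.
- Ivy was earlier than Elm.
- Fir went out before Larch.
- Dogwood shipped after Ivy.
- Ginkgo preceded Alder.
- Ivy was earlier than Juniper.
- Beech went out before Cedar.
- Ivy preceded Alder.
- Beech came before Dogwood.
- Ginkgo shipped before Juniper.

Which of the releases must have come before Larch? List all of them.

Directly stated before Larch: Cedar, Fir, and Juniper.
Beech reaches Larch via Beech → Cedar → Larch.
Dogwood reaches Larch via Dogwood → Cedar → Larch.
Ginkgo reaches Larch via Ginkgo → Juniper → Larch.
Likewise Ivy reaches Larch by chaining the stated constraints.
No chain forces Elm (or any of the others) ahead of Larch.

Beech, Cedar, Dogwood, Fir, Ginkgo, Ivy, Juniper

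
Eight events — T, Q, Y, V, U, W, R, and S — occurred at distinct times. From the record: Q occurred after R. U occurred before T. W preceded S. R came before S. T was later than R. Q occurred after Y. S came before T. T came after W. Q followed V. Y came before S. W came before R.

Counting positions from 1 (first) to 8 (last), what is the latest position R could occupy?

5

R must come before Q, S, and T — 3 events forced after it.
Everything else can be placed before R in some valid order, so R can sit as late as position 8 − 3 = 5.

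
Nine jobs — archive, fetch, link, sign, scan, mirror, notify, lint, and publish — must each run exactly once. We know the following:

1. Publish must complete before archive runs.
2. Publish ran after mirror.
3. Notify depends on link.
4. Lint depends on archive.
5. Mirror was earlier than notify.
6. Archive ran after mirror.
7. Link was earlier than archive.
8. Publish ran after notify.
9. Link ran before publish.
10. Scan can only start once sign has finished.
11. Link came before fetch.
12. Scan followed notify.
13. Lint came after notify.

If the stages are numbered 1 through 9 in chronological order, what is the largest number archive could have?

Archive must come before lint — 1 stage forced after it.
Everything else can be placed before archive in some valid order, so archive can sit as late as position 9 − 1 = 8.

8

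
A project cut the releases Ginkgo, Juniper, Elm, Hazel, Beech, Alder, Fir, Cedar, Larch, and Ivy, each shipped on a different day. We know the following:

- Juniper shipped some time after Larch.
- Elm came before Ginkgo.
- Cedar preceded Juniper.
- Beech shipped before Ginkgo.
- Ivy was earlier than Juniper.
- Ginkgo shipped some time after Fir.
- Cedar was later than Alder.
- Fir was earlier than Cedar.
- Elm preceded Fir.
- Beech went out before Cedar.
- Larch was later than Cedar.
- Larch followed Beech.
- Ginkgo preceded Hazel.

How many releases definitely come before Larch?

5

Directly stated before Larch: Beech and Cedar.
Alder reaches Larch via Alder → Cedar → Larch.
Elm reaches Larch via Elm → Fir → Cedar → Larch.
Fir reaches Larch via Fir → Cedar → Larch.
No chain forces Juniper (or any of the others) ahead of Larch.
That's Alder, Beech, Cedar, Elm, and Fir — 5 in all.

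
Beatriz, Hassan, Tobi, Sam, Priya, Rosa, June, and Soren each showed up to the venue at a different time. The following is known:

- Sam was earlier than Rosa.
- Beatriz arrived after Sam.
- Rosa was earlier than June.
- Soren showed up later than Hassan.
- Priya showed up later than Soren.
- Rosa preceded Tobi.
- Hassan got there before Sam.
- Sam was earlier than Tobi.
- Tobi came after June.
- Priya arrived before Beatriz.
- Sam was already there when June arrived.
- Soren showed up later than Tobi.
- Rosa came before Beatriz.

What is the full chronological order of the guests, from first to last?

Hassan, Sam, Rosa, June, Tobi, Soren, Priya, Beatriz

The constraints fix every adjacent pair, so only one ordering works:
Hassan → Sam → Rosa → June → Tobi → Soren → Priya → Beatriz.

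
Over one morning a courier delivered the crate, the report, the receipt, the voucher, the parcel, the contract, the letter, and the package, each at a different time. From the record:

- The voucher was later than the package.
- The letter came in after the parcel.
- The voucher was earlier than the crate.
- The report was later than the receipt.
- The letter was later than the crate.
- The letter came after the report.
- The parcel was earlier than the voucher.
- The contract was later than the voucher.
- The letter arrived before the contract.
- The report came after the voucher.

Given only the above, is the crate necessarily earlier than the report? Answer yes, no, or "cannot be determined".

cannot be determined

No chain of stated constraints runs from the crate to the report, and none runs from the report to the crate either.
So the relative order of the crate and the report is not fixed by the given facts.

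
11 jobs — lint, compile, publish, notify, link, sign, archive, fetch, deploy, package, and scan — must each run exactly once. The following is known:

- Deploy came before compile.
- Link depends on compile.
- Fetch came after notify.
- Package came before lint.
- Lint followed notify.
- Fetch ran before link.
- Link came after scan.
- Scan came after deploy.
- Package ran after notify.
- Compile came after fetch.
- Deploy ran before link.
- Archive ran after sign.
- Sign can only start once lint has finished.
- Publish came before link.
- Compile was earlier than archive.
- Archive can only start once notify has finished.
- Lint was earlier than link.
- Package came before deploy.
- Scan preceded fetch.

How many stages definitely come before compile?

5

Directly stated before compile: deploy and fetch.
Notify reaches compile via notify → fetch → compile.
Package reaches compile via package → deploy → compile.
Scan reaches compile via scan → fetch → compile.
That's deploy, fetch, notify, package, and scan — 5 in all.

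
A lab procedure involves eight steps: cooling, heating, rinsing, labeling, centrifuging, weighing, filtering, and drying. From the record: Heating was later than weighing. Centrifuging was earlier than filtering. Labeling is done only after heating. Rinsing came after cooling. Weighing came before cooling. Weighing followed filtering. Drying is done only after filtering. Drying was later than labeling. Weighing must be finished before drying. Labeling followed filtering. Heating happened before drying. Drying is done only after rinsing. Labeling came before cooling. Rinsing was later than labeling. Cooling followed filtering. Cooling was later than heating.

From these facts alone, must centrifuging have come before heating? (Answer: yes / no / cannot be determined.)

Chain the constraints: centrifuging → filtering → weighing → heating. Each link is directly stated, so centrifuging comes before heating.

yes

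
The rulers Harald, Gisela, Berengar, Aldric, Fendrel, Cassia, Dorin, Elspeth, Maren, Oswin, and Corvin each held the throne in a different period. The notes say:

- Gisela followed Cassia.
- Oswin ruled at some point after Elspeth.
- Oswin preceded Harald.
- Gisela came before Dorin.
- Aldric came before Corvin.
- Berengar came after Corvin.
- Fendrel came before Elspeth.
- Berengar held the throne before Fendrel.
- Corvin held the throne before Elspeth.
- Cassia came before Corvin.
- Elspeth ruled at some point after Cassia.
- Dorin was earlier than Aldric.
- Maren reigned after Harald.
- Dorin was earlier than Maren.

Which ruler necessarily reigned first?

Cassia

Cassia has a chain of constraints placing them before every other ruler, so Cassia must be first.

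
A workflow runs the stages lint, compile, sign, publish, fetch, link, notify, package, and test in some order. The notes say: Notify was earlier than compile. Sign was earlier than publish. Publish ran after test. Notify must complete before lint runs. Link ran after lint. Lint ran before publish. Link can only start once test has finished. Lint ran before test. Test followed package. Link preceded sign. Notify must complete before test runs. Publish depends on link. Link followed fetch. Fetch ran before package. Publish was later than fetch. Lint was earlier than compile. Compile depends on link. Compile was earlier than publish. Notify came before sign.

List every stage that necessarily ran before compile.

fetch, link, lint, notify, package, test

Directly stated before compile: link, lint, and notify.
Fetch reaches compile via fetch → link → compile.
Package reaches compile via package → test → link → compile.
Test reaches compile via test → link → compile.
No chain forces publish (or any of the others) ahead of compile.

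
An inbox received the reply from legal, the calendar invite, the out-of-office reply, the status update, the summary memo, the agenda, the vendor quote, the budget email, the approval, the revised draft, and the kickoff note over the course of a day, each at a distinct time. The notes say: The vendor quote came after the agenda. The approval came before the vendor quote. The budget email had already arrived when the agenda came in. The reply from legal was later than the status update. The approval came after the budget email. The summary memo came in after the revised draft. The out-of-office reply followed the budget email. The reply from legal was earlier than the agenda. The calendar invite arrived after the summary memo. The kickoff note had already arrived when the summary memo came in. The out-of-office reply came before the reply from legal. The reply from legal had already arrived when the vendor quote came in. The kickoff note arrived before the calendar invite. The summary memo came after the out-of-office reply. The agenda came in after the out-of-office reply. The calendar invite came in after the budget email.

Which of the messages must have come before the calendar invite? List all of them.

Directly stated before the calendar invite: the budget email, the kickoff note, and the summary memo.
The out-of-office reply reaches the calendar invite via the out-of-office reply → the summary memo → the calendar invite.
The revised draft reaches the calendar invite via the revised draft → the summary memo → the calendar invite.

the budget email, the kickoff note, the out-of-office reply, the revised draft, the summary memo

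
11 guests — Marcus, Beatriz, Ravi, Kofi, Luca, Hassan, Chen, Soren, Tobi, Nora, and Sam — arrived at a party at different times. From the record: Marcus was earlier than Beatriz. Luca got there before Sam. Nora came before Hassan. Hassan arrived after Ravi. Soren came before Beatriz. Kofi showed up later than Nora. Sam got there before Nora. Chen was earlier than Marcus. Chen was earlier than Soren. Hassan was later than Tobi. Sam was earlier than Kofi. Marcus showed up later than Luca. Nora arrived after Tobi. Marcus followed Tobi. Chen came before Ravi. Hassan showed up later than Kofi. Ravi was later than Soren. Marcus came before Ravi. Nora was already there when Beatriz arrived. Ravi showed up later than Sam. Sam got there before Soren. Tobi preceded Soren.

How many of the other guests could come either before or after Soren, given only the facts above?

3

Forced before Soren: Chen, Luca, Sam, and Tobi; forced after Soren: Beatriz, Hassan, and Ravi.
That leaves Kofi, Marcus, and Nora with no forced order relative to Soren — 3.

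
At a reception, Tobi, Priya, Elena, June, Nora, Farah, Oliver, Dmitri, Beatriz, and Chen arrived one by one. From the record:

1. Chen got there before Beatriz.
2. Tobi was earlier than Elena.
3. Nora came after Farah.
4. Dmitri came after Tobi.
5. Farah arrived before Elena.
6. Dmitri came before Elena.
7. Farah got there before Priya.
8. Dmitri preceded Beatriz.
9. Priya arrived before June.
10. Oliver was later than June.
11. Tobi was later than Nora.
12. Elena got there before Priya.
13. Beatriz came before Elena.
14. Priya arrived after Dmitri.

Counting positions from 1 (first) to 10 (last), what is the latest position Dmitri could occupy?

5

Dmitri must come before Beatriz, Elena, June, Oliver, and Priya — 5 guests forced after them.
Everything else can be placed before Dmitri in some valid order, so Dmitri can sit as late as position 10 − 5 = 5.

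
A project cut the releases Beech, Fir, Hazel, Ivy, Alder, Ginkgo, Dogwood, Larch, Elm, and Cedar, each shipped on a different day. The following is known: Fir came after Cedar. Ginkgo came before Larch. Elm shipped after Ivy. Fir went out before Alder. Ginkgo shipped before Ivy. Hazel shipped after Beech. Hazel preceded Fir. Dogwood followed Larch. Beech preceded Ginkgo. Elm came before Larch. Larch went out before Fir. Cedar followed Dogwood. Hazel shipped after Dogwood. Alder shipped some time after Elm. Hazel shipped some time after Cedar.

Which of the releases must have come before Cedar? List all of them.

Directly stated before Cedar: Dogwood.
Beech reaches Cedar via Beech → Ginkgo → Larch → Dogwood → Cedar.
Elm reaches Cedar via Elm → Larch → Dogwood → Cedar.
Ginkgo reaches Cedar via Ginkgo → Larch → Dogwood → Cedar.
Likewise Ivy and Larch each reach Cedar by chaining the stated constraints.

Beech, Dogwood, Elm, Ginkgo, Ivy, Larch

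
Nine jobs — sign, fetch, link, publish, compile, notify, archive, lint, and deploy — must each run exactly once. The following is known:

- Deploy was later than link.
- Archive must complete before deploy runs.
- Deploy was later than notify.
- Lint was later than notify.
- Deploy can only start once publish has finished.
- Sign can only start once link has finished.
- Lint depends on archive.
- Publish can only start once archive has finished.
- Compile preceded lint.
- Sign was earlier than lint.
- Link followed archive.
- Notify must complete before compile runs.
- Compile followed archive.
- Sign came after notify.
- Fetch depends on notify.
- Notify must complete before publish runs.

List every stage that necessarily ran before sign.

archive, link, notify

Directly stated before sign: link and notify.
Archive reaches sign via archive → link → sign.
No chain forces lint (or any of the others) ahead of sign.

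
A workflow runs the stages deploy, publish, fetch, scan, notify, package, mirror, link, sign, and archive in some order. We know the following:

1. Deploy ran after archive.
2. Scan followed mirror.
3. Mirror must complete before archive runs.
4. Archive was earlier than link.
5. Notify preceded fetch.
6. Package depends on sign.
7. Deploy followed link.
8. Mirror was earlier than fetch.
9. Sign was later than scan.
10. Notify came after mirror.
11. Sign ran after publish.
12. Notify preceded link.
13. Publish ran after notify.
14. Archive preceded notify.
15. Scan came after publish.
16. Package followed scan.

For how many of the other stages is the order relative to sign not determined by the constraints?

Forced before sign: archive, mirror, notify, publish, and scan; forced after sign: package.
That leaves deploy, fetch, and link with no forced order relative to sign — 3.

3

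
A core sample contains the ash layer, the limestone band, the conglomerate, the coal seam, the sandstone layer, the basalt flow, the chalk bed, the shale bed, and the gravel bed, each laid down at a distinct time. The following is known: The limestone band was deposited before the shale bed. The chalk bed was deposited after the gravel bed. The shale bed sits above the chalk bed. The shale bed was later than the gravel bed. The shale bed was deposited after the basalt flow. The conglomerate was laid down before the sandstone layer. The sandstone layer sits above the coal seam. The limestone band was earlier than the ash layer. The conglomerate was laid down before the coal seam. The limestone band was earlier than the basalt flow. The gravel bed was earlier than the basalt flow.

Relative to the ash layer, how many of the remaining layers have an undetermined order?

Forced before the ash layer: the limestone band.
That leaves the basalt flow, the chalk bed, the coal seam, the conglomerate, the gravel bed, the sandstone layer, and the shale bed with no forced order relative to the ash layer — 7.

7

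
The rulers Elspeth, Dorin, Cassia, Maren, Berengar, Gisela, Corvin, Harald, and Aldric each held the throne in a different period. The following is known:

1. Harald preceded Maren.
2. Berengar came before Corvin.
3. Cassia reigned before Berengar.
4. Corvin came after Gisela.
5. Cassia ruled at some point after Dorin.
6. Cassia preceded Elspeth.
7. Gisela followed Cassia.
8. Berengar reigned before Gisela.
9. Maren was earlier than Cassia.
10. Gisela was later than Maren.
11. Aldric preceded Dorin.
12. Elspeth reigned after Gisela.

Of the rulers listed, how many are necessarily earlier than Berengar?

Directly stated before Berengar: Cassia.
Aldric reaches Berengar via Aldric → Dorin → Cassia → Berengar.
Dorin reaches Berengar via Dorin → Cassia → Berengar.
Harald reaches Berengar via Harald → Maren → Cassia → Berengar.
Likewise Maren reaches Berengar by chaining the stated constraints.
No chain forces Gisela (or any of the others) ahead of Berengar.
That's Aldric, Cassia, Dorin, Harald, and Maren — 5 in all.

5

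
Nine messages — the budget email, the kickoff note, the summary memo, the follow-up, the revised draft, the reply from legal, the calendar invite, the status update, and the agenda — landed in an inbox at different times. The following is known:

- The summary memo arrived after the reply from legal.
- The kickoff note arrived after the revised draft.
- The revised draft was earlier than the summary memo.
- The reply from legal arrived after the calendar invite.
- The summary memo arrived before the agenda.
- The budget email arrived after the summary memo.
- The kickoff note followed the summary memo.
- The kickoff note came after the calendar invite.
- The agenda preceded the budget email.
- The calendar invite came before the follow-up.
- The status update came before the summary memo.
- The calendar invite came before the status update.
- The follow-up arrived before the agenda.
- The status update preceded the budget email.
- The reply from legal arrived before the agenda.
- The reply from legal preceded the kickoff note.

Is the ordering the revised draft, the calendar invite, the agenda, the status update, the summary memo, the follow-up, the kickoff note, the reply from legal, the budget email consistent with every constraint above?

no

The constraints require the reply from legal before the kickoff note, but in the proposed sequence the kickoff note appears ahead of the reply from legal. That one violation is enough.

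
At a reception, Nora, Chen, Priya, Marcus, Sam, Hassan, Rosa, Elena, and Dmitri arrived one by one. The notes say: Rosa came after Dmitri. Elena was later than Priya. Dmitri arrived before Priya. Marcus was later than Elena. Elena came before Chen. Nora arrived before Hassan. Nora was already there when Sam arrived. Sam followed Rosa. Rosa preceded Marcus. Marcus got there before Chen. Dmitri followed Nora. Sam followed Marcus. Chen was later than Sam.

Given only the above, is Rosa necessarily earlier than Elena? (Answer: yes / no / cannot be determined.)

cannot be determined

No chain of stated constraints runs from Rosa to Elena, and none runs from Elena to Rosa either.
So the relative order of Rosa and Elena is not fixed by the given facts.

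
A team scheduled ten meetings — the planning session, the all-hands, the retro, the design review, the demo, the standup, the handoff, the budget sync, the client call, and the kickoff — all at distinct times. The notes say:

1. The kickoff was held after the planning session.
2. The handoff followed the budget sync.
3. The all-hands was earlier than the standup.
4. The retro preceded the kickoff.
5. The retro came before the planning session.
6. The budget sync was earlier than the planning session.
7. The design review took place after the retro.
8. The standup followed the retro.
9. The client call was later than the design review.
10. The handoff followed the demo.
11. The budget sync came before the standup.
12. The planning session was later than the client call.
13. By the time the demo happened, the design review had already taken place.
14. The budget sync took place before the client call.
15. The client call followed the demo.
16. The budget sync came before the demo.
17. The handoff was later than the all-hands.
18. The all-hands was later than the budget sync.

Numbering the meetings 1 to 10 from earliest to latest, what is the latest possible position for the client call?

The client call must come before the kickoff and the planning session — 2 meetings forced after it.
Everything else can be placed before the client call in some valid order, so the client call can sit as late as position 10 − 2 = 8.

8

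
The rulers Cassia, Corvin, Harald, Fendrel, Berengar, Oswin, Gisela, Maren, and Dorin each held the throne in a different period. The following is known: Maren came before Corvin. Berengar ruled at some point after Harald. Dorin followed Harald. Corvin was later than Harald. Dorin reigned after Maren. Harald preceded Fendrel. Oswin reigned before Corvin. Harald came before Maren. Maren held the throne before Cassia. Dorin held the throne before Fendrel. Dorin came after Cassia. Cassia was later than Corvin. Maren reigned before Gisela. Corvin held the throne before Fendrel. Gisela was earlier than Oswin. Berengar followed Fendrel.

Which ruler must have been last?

Every other ruler has a chain of constraints placing them before Berengar, so Berengar is last.

Berengar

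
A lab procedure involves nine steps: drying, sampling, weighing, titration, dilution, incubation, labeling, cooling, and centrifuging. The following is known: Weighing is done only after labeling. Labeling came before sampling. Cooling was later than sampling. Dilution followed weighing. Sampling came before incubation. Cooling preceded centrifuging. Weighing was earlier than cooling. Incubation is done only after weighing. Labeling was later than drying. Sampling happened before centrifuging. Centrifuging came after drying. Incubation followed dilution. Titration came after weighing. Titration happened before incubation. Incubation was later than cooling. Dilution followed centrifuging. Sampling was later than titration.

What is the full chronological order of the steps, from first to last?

drying, labeling, weighing, titration, sampling, cooling, centrifuging, dilution, incubation

The constraints fix every adjacent pair, so only one ordering works:
drying → labeling → weighing → titration → sampling → cooling → centrifuging → dilution → incubation.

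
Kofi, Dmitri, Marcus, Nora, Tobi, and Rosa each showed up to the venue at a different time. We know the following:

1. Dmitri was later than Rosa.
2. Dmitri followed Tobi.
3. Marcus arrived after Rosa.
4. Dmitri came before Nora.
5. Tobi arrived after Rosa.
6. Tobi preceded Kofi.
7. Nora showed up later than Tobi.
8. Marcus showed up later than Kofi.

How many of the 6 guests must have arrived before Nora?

Directly stated before Nora: Dmitri and Tobi.
Rosa reaches Nora via Rosa → Tobi → Nora.
No chain forces Kofi (or any of the others) ahead of Nora.
That's Dmitri, Rosa, and Tobi — 3 in all.

3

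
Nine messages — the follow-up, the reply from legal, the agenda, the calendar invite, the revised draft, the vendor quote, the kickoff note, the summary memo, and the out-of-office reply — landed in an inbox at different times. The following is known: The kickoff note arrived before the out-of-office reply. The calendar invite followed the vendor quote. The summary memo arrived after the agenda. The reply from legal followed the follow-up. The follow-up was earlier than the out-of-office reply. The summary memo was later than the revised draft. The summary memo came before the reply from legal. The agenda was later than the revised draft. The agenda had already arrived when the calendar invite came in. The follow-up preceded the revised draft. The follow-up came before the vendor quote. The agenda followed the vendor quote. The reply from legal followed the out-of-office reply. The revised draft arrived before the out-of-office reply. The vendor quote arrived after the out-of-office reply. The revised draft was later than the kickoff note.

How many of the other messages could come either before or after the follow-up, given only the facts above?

1

Forced after the follow-up: the agenda, the calendar invite, the out-of-office reply, the reply from legal, the revised draft, the summary memo, and the vendor quote.
That leaves the kickoff note with no forced order relative to the follow-up — 1.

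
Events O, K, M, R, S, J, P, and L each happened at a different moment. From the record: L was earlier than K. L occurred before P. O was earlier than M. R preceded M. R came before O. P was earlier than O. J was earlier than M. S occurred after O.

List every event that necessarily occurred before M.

Directly stated before M: J, O, and R.
L reaches M via L → P → O → M.
P reaches M via P → O → M.
No chain forces K (or any of the others) ahead of M.

J, L, O, P, R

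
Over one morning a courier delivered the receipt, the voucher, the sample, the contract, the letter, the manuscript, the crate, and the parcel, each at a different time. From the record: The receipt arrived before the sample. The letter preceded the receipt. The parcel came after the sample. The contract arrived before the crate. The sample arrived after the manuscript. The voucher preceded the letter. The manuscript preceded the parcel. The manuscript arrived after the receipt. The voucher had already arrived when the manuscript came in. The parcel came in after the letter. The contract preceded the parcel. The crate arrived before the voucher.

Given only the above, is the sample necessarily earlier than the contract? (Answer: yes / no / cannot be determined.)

no

Tracing the constraints gives the contract → the crate → the voucher → the manuscript → the sample, so the contract must come before the sample.
That means the sample cannot be before the contract.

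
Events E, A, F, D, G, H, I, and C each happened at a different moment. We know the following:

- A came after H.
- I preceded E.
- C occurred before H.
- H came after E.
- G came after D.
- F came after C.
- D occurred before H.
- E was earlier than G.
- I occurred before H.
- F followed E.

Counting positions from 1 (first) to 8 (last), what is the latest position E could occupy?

E must come before A, F, G, and H — 4 events forced after it.
Everything else can be placed before E in some valid order, so E can sit as late as position 8 − 4 = 4.

4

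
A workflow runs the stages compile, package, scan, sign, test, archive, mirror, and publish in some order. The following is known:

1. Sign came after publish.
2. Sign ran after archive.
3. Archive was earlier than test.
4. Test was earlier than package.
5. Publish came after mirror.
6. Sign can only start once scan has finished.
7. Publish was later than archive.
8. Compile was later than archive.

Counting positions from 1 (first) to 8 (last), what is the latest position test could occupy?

7

Test must come before package — 1 stage forced after it.
Everything else can be placed before test in some valid order, so test can sit as late as position 8 − 1 = 7.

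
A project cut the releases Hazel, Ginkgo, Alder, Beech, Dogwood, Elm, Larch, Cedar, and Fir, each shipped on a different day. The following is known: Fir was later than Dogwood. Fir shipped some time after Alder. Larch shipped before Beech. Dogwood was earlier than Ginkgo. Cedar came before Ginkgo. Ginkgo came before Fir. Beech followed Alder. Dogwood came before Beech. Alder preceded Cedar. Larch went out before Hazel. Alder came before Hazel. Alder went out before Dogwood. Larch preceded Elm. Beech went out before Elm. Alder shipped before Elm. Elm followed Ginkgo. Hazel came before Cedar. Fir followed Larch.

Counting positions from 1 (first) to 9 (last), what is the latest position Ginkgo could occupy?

Ginkgo must come before Elm and Fir — 2 releases forced after it.
Everything else can be placed before Ginkgo in some valid order, so Ginkgo can sit as late as position 9 − 2 = 7.

7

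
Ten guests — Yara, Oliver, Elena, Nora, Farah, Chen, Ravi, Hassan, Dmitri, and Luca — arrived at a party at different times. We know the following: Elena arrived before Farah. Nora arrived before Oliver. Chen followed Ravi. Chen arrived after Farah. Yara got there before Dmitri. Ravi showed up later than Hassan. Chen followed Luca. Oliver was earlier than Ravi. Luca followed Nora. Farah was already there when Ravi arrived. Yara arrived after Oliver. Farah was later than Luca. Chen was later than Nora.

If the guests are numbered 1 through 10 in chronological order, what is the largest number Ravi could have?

Ravi must come before Chen — 1 guest forced after them.
Everything else can be placed before Ravi in some valid order, so Ravi can sit as late as position 10 − 1 = 9.

9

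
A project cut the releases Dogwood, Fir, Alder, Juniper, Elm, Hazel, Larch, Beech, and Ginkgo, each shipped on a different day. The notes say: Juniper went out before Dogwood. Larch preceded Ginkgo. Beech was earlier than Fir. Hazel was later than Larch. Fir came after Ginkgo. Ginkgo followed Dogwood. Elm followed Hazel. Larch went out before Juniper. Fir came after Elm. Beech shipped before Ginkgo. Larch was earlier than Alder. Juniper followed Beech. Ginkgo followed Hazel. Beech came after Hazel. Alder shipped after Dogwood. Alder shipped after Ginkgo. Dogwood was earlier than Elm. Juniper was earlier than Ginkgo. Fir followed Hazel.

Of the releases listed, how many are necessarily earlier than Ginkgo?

Directly stated before Ginkgo: Beech, Dogwood, Hazel, Juniper, and Larch.
That's Beech, Dogwood, Hazel, Juniper, and Larch — 5 in all.

5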